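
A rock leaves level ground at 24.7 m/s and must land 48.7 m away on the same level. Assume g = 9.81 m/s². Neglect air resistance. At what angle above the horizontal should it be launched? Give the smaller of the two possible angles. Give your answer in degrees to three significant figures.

From R = (v₀²/g) sin 2θ: sin 2θ = 9.81 × 48.7 / 610.09 = 0.7831.
2θ = 51.54° or 180° − 51.54° = 128.5°, so θ = 25.77° or 64.23°.
The smaller angle is 25.77°.

25.8°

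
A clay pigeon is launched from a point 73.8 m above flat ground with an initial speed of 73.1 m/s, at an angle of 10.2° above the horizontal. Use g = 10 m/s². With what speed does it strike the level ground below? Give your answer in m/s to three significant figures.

82.6 m/s

vₓ = 73.10 cos 10.2° = 71.94 m/s; v_y0 = 73.10 sin 10.2° = 12.94 m/s.
With up positive and y = 0 at the ground: y(t) = 73.8 + (12.94) t − 5.000 t². Setting y = 0 and taking the positive root: t = [12.94 + √(12.94² + 2·10.0·73.8)] / 10.0 = (12.94 + 40.54) / 10.0 = 5.349 s.
Vertical velocity at impact: v_y = v_y0 − g t = 12.94 − 10.0 × 5.349 = −40.54 m/s.
Speed: |v| = √(vₓ² + v_y²) = √(71.94² + 40.54²) = 82.58 m/s.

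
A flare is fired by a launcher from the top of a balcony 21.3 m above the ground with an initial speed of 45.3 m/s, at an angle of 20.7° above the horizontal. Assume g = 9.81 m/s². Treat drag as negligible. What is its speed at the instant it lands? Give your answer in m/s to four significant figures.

49.70 m/s

Resolve: vₓ = 45.30 cos 20.7° = 42.38 m/s and v_y0 = 45.30 sin 20.7° = 16.01 m/s.
The projectile lands when y = 21.3 + (16.01) t − ½·9.81·t² = 0. Positive root: t = (16.01 + √(16.01² + 2·9.81·21.3)) / 9.81 = (16.01 + 25.97) / 9.81 = 4.279 s.
Vertical velocity at impact: v_y = v_y0 − g t = 16.01 − 9.81 × 4.279 = −25.97 m/s.
Speed: |v| = √(vₓ² + v_y²) = √(42.38² + 25.97²) = 49.70 m/s.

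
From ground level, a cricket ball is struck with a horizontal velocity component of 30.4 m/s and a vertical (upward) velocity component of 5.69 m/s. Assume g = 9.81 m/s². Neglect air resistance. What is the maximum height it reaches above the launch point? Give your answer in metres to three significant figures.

1.65 m

At the apex v_y = 0, so H = v_y0²/(2g) = 5.690²/19.62 = 1.650 m.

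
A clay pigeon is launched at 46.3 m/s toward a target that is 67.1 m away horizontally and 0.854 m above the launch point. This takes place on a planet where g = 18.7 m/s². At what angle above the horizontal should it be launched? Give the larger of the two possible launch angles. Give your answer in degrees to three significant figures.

Trajectory: y = x tanθ − g x² (1 + tan²θ)/(2v₀²). With x = 67.1, y = 0.854, v₀ = 46.3, g = 18.7:
19.64 tan²θ − 67.1 tanθ + (20.49) = 0.
tanθ = [67.1 ± √(67.1² − 4 × 19.64 × (20.49))] / (2 × 19.64) = (67.1 ± 53.78) / 39.28, giving tanθ = 0.3390 or 3.078.
θ = 18.73° or 72.00°; the larger is 72.00°.

72.0°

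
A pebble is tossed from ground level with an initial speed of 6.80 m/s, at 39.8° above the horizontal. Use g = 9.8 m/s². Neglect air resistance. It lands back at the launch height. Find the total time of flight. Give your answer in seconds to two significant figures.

0.89 s

Resolve: vₓ = 6.800 cos 39.8° = 5.224 m/s and v_y0 = 6.800 sin 39.8° = 4.353 m/s.
Time of flight on level ground: T = 2 v_y0 / g = 2 × 4.353 / 9.80 = 0.8883 s.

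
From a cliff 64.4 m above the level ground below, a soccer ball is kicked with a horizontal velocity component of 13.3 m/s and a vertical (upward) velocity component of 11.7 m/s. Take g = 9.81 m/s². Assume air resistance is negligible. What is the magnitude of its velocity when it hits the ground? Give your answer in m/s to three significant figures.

The projectile lands when y = 64.4 + (11.70) t − ½·9.81·t² = 0. Positive root: t = (11.70 + √(11.70² + 2·9.81·64.4)) / 9.81 = (11.70 + 37.42) / 9.81 = 5.007 s.
Vertical velocity at impact: v_y = v_y0 − g t = 11.70 − 9.81 × 5.007 = −37.42 m/s.
Speed: |v| = √(vₓ² + v_y²) = √(13.30² + 37.42²) = 39.72 m/s.

39.7 m/s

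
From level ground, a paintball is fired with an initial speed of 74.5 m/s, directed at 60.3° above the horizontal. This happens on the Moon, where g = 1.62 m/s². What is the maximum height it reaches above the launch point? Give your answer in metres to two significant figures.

1300 m

vₓ = 74.50 cos 60.3° = 36.91 m/s; v_y0 = 74.50 sin 60.3° = 64.71 m/s.
At the apex v_y = 0, so H = v_y0²/(2g) = 64.71²/3.240 = 1293 m.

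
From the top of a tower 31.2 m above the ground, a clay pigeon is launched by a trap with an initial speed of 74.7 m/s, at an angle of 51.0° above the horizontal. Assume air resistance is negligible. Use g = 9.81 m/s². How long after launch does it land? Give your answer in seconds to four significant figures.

12.35 s

Resolve: vₓ = 74.70 cos 51.0° = 47.01 m/s and v_y0 = 74.70 sin 51.0° = 58.05 m/s.
The projectile lands when y = 31.2 + (58.05) t − ½·9.81·t² = 0. Positive root: t = (58.05 + √(58.05² + 2·9.81·31.2)) / 9.81 = (58.05 + 63.11) / 9.81 = 12.35 s.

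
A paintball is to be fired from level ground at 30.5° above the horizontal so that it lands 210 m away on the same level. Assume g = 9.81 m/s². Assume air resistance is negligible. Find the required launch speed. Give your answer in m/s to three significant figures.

48.5 m/s

From R = (v₀² / g) sin 2θ: v₀ = √(gR / sin 2θ).
v₀ = √(9.81 × 210 / sin 61.00°) = √(2060 / 0.8746) = √2355.4 = 48.53 m/s.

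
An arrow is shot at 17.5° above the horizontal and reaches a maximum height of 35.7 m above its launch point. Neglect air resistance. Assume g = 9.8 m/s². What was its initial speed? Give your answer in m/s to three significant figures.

88.0 m/s

At the peak v_y = 0, so v_y0 = √(2gH) = √(2 × 9.80 × 35.7) = 26.45 m/s.
v_y0 = v₀ sin θ ⇒ v₀ = 26.45 / sin 17.5° = 87.97 m/s.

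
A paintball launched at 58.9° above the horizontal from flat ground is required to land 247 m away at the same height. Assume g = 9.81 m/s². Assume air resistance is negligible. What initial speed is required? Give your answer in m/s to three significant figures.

On level ground R = v₀² sin 2θ / g ⇒ v₀ = √(gR / sin 2θ).
v₀ = √(9.81 × 247 / sin 117.8°) = √(2423 / 0.8846) = √2739.2 = 52.34 m/s.

52.3 m/s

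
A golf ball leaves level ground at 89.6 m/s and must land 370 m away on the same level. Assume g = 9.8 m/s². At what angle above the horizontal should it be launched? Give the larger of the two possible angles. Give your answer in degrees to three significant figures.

76.6°

R = v₀² sin 2θ / g gives sin 2θ = gR/v₀² = 9.80·370/89.6² = 0.4517.
2θ = 26.85° or 180° − 26.85° = 153.1°, so θ = 13.43° or 76.57°.
The larger angle is 76.57°.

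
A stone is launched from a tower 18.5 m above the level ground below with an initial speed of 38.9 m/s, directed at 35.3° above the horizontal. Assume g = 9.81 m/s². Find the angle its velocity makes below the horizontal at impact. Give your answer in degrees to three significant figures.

42.9°

Components: vₓ = 38.90 cos 35.3° = 31.75 m/s, v_y0 = 38.90 sin 35.3° = 22.48 m/s.
With up positive and y = 0 at the ground: y(t) = 18.5 + (22.48) t − 4.905 t². Setting y = 0 and taking the positive root: t = [22.48 + √(22.48² + 2·9.81·18.5)] / 9.81 = (22.48 + 29.47) / 9.81 = 5.295 s.
At impact: v_y = v_y0 − g t = −29.47 m/s; vₓ = 31.75 m/s.
Angle below horizontal: arctan(|v_y|/vₓ) = arctan(29.47/31.75) = 42.87°.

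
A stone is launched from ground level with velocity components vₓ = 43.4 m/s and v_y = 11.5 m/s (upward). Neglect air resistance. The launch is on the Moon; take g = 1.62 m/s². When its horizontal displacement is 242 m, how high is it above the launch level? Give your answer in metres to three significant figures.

At x = 242 m, t = x/vₓ = 242/43.40 = 5.576 s.
Height: y = v_y0 t − ½ g t² = 11.50 × 5.576 − 0.8100 × 5.576² = 64.12 − 25.18 = 38.94 m.

38.9 m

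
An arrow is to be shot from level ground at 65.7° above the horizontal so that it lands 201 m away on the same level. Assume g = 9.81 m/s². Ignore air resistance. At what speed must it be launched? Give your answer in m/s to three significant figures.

51.3 m/s

Level-ground range: R = v₀² sin(2θ)/g, so v₀ = √(gR / sin 2θ).
v₀ = √(9.81 × 201 / sin 131.4°) = √(1972 / 0.7501) = √2628.7 = 51.27 m/s.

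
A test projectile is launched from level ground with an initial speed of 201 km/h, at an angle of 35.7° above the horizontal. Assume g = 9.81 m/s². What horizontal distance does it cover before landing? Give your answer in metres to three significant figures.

Convert: 201 km/h = 201/3.6 = 55.83 m/s.
vₓ = 55.83 cos 35.7° = 45.34 m/s; v_y0 = 55.83 sin 35.7° = 32.58 m/s.
Flight time T = 2 v_y0 / g = 6.642 s.
Horizontal distance R = vₓ T = 45.34 × 6.642 = 301.2 m.

301 m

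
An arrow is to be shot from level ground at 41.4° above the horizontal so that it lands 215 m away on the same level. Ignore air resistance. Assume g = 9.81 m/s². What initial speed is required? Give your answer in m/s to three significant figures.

On level ground R = v₀² sin 2θ / g ⇒ v₀ = √(gR / sin 2θ).
v₀ = √(9.81 × 215 / sin 82.80°) = √(2109 / 0.9921) = √2125.9 = 46.11 m/s.

46.1 m/s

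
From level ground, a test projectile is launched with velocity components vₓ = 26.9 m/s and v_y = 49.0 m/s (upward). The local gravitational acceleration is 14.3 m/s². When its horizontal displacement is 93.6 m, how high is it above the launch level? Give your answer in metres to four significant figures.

83.93 m

Time to reach x = 93.6 m: t = x/vₓ = 93.6/26.90 = 3.480 s.
Height: y = v_y0 t − ½ g t² = 49.00 × 3.480 − 7.150 × 3.480² = 170.5 − 86.57 = 83.93 m.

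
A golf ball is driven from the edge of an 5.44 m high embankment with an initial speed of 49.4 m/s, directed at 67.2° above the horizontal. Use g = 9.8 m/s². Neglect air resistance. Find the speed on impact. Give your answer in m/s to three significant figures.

50.5 m/s

Horizontal component vₓ = 49.40 cos 67.2° = 19.14 m/s; vertical v_y0 = 49.40 sin 67.2° = 45.54 m/s.
With up positive and y = 0 at the ground: y(t) = 5.44 + (45.54) t − 4.900 t². Setting y = 0 and taking the positive root: t = [45.54 + √(45.54² + 2·9.80·5.44)] / 9.80 = (45.54 + 46.70) / 9.80 = 9.412 s.
Vertical velocity at impact: v_y = v_y0 − g t = 45.54 − 9.80 × 9.412 = −46.70 m/s.
Speed: |v| = √(vₓ² + v_y²) = √(19.14² + 46.70²) = 50.47 m/s.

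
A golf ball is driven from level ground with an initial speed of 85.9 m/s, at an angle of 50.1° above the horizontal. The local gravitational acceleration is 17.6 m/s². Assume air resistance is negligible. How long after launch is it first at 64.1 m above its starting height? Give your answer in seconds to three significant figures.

1.15 s

vₓ = 85.90 cos 50.1° = 55.10 m/s; v_y0 = 85.90 sin 50.1° = 65.90 m/s.
Require v_y0 t − ½ g t² = 64.1, i.e. 8.800 t² − 65.90 t + 64.1 = 0.
Quadratic formula: t = (65.90 ± √2086.4) / 17.6 = (65.90 ± 45.68) / 17.6 → t = 1.149 s or 6.340 s.
The first (ascending) time is 1.149 s.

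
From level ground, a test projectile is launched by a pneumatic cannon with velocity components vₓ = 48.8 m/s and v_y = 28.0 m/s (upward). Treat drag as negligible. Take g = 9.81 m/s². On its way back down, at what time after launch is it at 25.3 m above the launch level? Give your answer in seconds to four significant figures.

Height y(t) = 28.00 t − 4.905 t² = 25.3 gives 4.905 t² − 28.00 t + 25.3 = 0.
Quadratic formula: t = (28.00 ± √287.61) / 9.81 = (28.00 ± 16.96) / 9.81 → t = 1.125 s or 4.583 s.
The descending-branch root is 4.583 s.

4.583 s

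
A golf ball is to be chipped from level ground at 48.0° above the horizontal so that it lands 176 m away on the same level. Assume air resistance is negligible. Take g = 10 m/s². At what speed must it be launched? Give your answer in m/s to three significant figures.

From R = (v₀² / g) sin 2θ: v₀ = √(gR / sin 2θ).
v₀ = √(10.0 × 176 / sin 96.00°) = √(1760 / 0.9945) = √1769.7 = 42.07 m/s.

42.1 m/s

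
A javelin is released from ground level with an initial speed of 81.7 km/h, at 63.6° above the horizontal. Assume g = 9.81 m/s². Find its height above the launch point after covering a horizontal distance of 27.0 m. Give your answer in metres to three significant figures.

Convert: 81.7 km/h = 81.7/3.6 = 22.69 m/s.
Resolve: vₓ = 22.69 cos 63.6° = 10.09 m/s and v_y0 = 22.69 sin 63.6° = 20.33 m/s.
Time to reach x = 27.0 m: t = x/vₓ = 27.0/10.09 = 2.676 s.
Height: y = v_y0 t − ½ g t² = 20.33 × 2.676 − 4.905 × 2.676² = 54.39 − 35.12 = 19.27 m.

19.3 m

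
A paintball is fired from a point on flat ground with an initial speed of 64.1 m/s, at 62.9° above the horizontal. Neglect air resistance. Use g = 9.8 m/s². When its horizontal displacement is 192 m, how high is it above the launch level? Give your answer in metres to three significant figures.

Components: vₓ = 64.10 cos 62.9° = 29.20 m/s, v_y0 = 64.10 sin 62.9° = 57.06 m/s.
x = vₓ t ⇒ t = 192/29.20 = 6.575 s.
Height: y = v_y0 t − ½ g t² = 57.06 × 6.575 − 4.900 × 6.575² = 375.2 − 211.8 = 163.4 m.

163 m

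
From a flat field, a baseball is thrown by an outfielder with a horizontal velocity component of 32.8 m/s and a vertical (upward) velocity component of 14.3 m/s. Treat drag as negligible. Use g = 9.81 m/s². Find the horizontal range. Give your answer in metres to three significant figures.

95.6 m

Flight time T = 2 v_y0 / g = 2.915 s.
Horizontal distance R = vₓ T = 32.80 × 2.915 = 95.62 m.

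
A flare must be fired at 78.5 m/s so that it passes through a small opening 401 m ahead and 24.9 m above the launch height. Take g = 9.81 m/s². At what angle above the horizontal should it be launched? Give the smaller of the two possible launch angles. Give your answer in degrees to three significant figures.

Trajectory: y = x tanθ − g x² (1 + tan²θ)/(2v₀²). With x = 401, y = 24.9, v₀ = 78.5, g = 9.81:
128.0 tan²θ − 401 tanθ + (152.9) = 0.
tanθ = [401 ± √(401² − 4 × 128.0 × (152.9))] / (2 × 128.0) = (401 ± 287.3) / 256.0, giving tanθ = 0.4443 or 2.689.
θ = 23.95° or 69.60°; the smaller is 23.95°.

24.0°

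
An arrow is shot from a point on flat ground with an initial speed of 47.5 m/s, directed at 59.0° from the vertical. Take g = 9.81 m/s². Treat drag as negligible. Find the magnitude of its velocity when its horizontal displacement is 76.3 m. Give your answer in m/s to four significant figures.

Resolve: vₓ = 47.50 sin 59.0° = 40.72 m/s and v_y0 = 47.50 cos 59.0° = 24.46 m/s.
x = vₓ t ⇒ t = 76.3/40.72 = 1.874 s.
Vertical velocity there: v_y = v_y0 − g t = 24.46 − 9.81 × 1.874 = 6.081 m/s.
Speed: √(vₓ² + v_y²) = √(40.72² + 6.081²) = 41.17 m/s.

41.17 m/s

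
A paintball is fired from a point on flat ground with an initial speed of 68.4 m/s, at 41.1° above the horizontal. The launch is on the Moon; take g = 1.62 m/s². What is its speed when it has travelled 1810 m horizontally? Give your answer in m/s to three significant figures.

Components: vₓ = 68.40 cos 41.1° = 51.54 m/s, v_y0 = 68.40 sin 41.1° = 44.96 m/s.
Time to reach x = 1810 m: t = x/vₓ = 1810/51.54 = 35.12 s.
Vertical velocity there: v_y = v_y0 − g t = 44.96 − 1.62 × 35.12 = −11.92 m/s.
Speed: √(vₓ² + v_y²) = √(51.54² + 11.92²) = 52.90 m/s.

52.9 m/s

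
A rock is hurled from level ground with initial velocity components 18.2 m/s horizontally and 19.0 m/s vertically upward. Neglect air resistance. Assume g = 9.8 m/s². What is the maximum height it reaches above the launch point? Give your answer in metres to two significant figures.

Peak height H = v_y0² / (2g) = 361.00 / 19.60 = 18.42 m.

18 m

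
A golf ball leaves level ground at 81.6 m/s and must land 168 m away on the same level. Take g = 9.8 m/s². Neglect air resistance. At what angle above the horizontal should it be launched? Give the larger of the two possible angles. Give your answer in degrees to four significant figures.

82.84°

Level-ground range R = v₀² sin(2θ)/g ⇒ sin(2θ) = gR/v₀² = 9.80 × 168 / 81.6² = 0.2473.
2θ = 14.32° or 180° − 14.32° = 165.7°, so θ = 7.158° or 82.84°.
The larger angle is 82.84°.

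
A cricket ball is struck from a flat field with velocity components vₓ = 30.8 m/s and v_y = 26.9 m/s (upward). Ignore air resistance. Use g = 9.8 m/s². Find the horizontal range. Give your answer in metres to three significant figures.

Flight time T = 2 v_y0 / g = 5.490 s.
Horizontal distance R = vₓ T = 30.80 × 5.490 = 169.1 m.

169 m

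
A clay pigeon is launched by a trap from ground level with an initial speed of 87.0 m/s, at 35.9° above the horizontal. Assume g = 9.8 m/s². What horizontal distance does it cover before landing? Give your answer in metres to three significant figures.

734 m

vₓ = 87.00 cos 35.9° = 70.47 m/s; v_y0 = 87.00 sin 35.9° = 51.01 m/s.
Time aloft: T = 2 v_y0 / g = 2 × 51.01 / 9.80 = 10.41 s.
Range: R = vₓ T = 70.47 × 10.41 = 733.7 m.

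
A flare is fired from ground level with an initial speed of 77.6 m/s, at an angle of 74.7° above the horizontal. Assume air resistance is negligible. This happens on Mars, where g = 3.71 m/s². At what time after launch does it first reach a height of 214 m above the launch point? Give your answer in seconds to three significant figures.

3.10 s

Components: vₓ = 77.60 cos 74.7° = 20.48 m/s, v_y0 = 77.60 sin 74.7° = 74.85 m/s.
Height y(t) = 74.85 t − 1.855 t² = 214 gives 1.855 t² − 74.85 t + 214 = 0.
t = [74.85 ± √(74.85² − 2·3.71·214)] / 3.71 = (74.85 ± 63.36) / 3.71, so t = 3.097 s or t = 37.25 s.
The first (ascending) time is 3.097 s.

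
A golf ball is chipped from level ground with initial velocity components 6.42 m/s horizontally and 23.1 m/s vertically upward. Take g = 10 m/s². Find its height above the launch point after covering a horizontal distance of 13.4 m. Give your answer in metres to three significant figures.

x = vₓ t ⇒ t = 13.4/6.420 = 2.087 s.
Height: y = v_y0 t − ½ g t² = 23.10 × 2.087 − 5.000 × 2.087² = 48.21 − 21.78 = 26.43 m.

26.4 m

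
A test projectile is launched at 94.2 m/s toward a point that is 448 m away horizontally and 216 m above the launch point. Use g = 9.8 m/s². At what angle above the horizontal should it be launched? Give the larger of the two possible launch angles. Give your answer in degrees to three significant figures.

72.1°

Trajectory: y = x tanθ − g x² (1 + tan²θ)/(2v₀²). With x = 448, y = 216, v₀ = 94.2, g = 9.80:
110.8 tan²θ − 448 tanθ + (326.8) = 0.
tanθ = [448 ± √(448² − 4 × 110.8 × (326.8))] / (2 × 110.8) = (448 ± 236.3) / 221.7, giving tanθ = 0.9553 or 3.087.
θ = 43.69° or 72.05°; the larger is 72.05°.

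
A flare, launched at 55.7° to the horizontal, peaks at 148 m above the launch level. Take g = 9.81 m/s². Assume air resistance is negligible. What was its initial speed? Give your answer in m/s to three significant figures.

65.2 m/s

At the peak v_y = 0, so v_y0 = √(2gH) = √(2 × 9.81 × 148) = 53.89 m/s.
v_y0 = v₀ sin θ ⇒ v₀ = 53.89 / sin 55.7° = 65.23 m/s.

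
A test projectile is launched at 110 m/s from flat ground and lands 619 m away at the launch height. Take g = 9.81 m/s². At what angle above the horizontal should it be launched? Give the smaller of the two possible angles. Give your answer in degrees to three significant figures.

From R = (v₀²/g) sin 2θ: sin 2θ = 9.81 × 619 / 12100 = 0.5019.
2θ = 30.12° or 180° − 30.12° = 149.9°, so θ = 15.06° or 74.94°.
The smaller angle is 15.06°.

15.1°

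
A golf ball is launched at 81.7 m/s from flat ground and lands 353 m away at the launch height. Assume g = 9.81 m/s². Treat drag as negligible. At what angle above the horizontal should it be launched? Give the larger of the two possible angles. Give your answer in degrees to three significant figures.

74.4°

R = v₀² sin 2θ / g gives sin 2θ = gR/v₀² = 9.81·353/81.7² = 0.5188.
2θ = 31.25° or 180° − 31.25° = 148.7°, so θ = 15.63° or 74.37°.
The larger angle is 74.37°.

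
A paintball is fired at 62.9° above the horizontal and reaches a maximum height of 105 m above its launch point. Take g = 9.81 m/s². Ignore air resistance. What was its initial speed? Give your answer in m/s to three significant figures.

At the peak v_y = 0, so v_y0 = √(2gH) = √(2 × 9.81 × 105) = 45.39 m/s.
v_y0 = v₀ sin θ ⇒ v₀ = 45.39 / sin 62.9° = 50.99 m/s.

51.0 m/s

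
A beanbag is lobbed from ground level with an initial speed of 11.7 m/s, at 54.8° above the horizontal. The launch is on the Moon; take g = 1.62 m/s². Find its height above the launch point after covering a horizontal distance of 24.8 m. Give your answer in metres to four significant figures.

24.20 m

Components: vₓ = 11.70 cos 54.8° = 6.744 m/s, v_y0 = 11.70 sin 54.8° = 9.561 m/s.
Time to reach x = 24.8 m: t = x/vₓ = 24.8/6.744 = 3.677 s.
Height: y = v_y0 t − ½ g t² = 9.561 × 3.677 − 0.8100 × 3.677² = 35.16 − 10.95 = 24.20 m.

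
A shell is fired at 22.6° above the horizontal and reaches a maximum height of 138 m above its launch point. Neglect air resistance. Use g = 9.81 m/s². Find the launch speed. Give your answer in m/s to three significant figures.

At the peak v_y = 0, so v_y0 = √(2gH) = √(2 × 9.81 × 138) = 52.03 m/s.
v_y0 = v₀ sin θ ⇒ v₀ = 52.03 / sin 22.6° = 135.4 m/s.

135 m/s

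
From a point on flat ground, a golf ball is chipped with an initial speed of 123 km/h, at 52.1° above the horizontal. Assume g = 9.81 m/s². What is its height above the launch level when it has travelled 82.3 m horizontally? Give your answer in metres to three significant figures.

30.3 m

Convert: 123 km/h = 123/3.6 = 34.17 m/s.
Components: vₓ = 34.17 cos 52.1° = 20.99 m/s, v_y0 = 34.17 sin 52.1° = 26.96 m/s.
x = vₓ t ⇒ t = 82.3/20.99 = 3.921 s.
Height: y = v_y0 t − ½ g t² = 26.96 × 3.921 − 4.905 × 3.921² = 105.7 − 75.42 = 30.30 m.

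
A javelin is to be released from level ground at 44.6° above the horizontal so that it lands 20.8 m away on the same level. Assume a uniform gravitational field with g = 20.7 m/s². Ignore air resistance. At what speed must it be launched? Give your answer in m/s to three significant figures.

On level ground R = v₀² sin 2θ / g ⇒ v₀ = √(gR / sin 2θ).
v₀ = √(20.7 × 20.8 / sin 89.20°) = √(430.6 / 0.9999) = √430.60 = 20.75 m/s.

20.8 m/s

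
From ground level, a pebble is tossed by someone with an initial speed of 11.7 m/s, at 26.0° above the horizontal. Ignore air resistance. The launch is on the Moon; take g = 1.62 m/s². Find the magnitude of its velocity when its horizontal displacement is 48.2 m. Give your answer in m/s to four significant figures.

10.76 m/s

vₓ = 11.70 cos 26.0° = 10.52 m/s; v_y0 = 11.70 sin 26.0° = 5.129 m/s.
Time to reach x = 48.2 m: t = x/vₓ = 48.2/10.52 = 4.584 s.
Vertical velocity there: v_y = v_y0 − g t = 5.129 − 1.62 × 4.584 = −2.296 m/s.
Speed: √(vₓ² + v_y²) = √(10.52² + 2.296²) = 10.76 m/s.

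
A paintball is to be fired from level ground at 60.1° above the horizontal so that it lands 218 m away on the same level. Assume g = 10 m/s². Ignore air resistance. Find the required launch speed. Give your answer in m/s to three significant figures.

On level ground R = v₀² sin 2θ / g ⇒ v₀ = √(gR / sin 2θ).
v₀ = √(10.0 × 218 / sin 120.2°) = √(2180 / 0.8643) = √2522.3 = 50.22 m/s.

50.2 m/s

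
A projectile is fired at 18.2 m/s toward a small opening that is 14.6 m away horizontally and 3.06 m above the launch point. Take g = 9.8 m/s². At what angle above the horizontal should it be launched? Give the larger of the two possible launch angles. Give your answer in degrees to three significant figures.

76.5°

Trajectory: y = x tanθ − g x² (1 + tan²θ)/(2v₀²). With x = 14.6, y = 3.06, v₀ = 18.2, g = 9.80:
3.153 tan²θ − 14.6 tanθ + (6.213) = 0.
tanθ = [14.6 ± √(14.6² − 4 × 3.153 × (6.213))] / (2 × 3.153) = (14.6 ± 11.61) / 6.307, giving tanθ = 0.4741 or 4.156.
θ = 25.37° or 76.47°; the larger is 76.47°.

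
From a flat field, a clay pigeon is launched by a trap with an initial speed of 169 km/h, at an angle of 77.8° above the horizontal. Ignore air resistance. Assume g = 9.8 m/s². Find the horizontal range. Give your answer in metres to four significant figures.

92.90 m

Convert: 169 km/h = 169/3.6 = 46.94 m/s.
Horizontal component vₓ = 46.94 cos 77.8° = 9.921 m/s; vertical v_y0 = 46.94 sin 77.8° = 45.88 m/s.
Time aloft: T = 2 v_y0 / g = 2 × 45.88 / 9.80 = 9.364 s.
Horizontal distance R = vₓ T = 9.921 × 9.364 = 92.90 m.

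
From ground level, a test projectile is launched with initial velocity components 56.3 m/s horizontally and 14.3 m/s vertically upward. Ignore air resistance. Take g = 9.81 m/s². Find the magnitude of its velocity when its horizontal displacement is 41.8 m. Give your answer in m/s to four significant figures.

56.74 m/s

x = vₓ t ⇒ t = 41.8/56.30 = 0.7425 s.
Vertical velocity there: v_y = v_y0 − g t = 14.30 − 9.81 × 0.7425 = 7.017 m/s.
Speed: √(vₓ² + v_y²) = √(56.30² + 7.017²) = 56.74 m/s.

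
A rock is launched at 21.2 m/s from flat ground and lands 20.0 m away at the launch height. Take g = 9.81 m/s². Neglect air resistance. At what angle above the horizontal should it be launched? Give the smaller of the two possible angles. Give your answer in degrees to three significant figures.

12.9°

R = v₀² sin 2θ / g gives sin 2θ = gR/v₀² = 9.81·20.0/21.2² = 0.4365.
2θ = 25.88° or 180° − 25.88° = 154.1°, so θ = 12.94° or 77.06°.
The smaller angle is 12.94°.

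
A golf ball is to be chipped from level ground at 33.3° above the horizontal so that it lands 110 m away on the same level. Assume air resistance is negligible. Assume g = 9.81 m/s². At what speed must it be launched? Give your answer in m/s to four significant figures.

On level ground R = v₀² sin 2θ / g ⇒ v₀ = √(gR / sin 2θ).
v₀ = √(9.81 × 110 / sin 66.60°) = √(1079 / 0.9178) = √1175.8 = 34.29 m/s.

34.29 m/s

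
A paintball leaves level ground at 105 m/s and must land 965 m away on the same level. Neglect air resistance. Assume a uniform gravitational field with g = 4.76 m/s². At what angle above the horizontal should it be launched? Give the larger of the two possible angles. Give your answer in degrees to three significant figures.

77.7°

Level-ground range R = v₀² sin(2θ)/g ⇒ sin(2θ) = gR/v₀² = 4.76 × 965 / 105² = 0.4166.
2θ = 24.62° or 180° − 24.62° = 155.4°, so θ = 12.31° or 77.69°.
The larger angle is 77.69°.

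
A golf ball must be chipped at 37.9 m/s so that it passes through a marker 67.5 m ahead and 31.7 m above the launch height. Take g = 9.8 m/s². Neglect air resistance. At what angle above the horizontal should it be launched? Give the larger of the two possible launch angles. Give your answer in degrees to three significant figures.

73.9°

Trajectory: y = x tanθ − g x² (1 + tan²θ)/(2v₀²). With x = 67.5, y = 31.7, v₀ = 37.9, g = 9.80:
15.54 tan²θ − 67.5 tanθ + (47.24) = 0.
tanθ = [67.5 ± √(67.5² − 4 × 15.54 × (47.24))] / (2 × 15.54) = (67.5 ± 40.24) / 31.09, giving tanθ = 0.8770 or 3.466.
θ = 41.25° or 73.91°; the larger is 73.91°.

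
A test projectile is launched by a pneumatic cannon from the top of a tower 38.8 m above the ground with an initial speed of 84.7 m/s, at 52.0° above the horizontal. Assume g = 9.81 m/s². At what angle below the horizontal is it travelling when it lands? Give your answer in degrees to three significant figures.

Resolve: vₓ = 84.70 cos 52.0° = 52.15 m/s and v_y0 = 84.70 sin 52.0° = 66.74 m/s.
The projectile lands when y = 38.8 + (66.74) t − ½·9.81·t² = 0. Positive root: t = (66.74 + √(66.74² + 2·9.81·38.8)) / 9.81 = (66.74 + 72.22) / 9.81 = 14.17 s.
At impact: v_y = v_y0 − g t = −72.22 m/s; vₓ = 52.15 m/s.
Angle below horizontal: arctan(|v_y|/vₓ) = arctan(72.22/52.15) = 54.17°.

54.2°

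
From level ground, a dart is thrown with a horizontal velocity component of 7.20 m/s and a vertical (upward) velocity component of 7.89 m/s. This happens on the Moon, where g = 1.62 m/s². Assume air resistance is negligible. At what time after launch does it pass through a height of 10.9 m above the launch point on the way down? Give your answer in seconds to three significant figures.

Set y = v_y0 t − ½ g t² = 10.9: 0.8100 t² − 7.890 t + 10.9 = 0.
Quadratic formula: t = (7.890 ± √26.936) / 1.62 = (7.890 ± 5.190) / 1.62 → t = 1.667 s or 8.074 s.
The descending-branch root is 8.074 s.

8.07 s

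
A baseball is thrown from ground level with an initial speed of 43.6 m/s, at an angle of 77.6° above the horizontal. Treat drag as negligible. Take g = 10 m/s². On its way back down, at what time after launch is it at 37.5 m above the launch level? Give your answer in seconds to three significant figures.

vₓ = 43.60 cos 77.6° = 9.362 m/s; v_y0 = 43.60 sin 77.6° = 42.58 m/s.
Height y(t) = 42.58 t − 5.000 t² = 37.5 gives 5.000 t² − 42.58 t + 37.5 = 0.
t = [42.58 ± √(42.58² − 2·10.0·37.5)] / 10.0 = (42.58 ± 32.61) / 10.0, so t = 0.9975 s or t = 7.519 s.
The descending-branch root is 7.519 s.

7.52 s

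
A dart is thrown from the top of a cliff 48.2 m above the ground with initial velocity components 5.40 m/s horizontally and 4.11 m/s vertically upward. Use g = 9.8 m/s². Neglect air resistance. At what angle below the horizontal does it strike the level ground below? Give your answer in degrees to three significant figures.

80.1°

With up positive and y = 0 at the ground: y(t) = 48.2 + (4.110) t − 4.900 t². Setting y = 0 and taking the positive root: t = [4.110 + √(4.110² + 2·9.80·48.2)] / 9.80 = (4.110 + 31.01) / 9.80 = 3.584 s.
At impact: v_y = v_y0 − g t = −31.01 m/s; vₓ = 5.400 m/s.
Angle below horizontal: arctan(|v_y|/vₓ) = arctan(31.01/5.400) = 80.12°.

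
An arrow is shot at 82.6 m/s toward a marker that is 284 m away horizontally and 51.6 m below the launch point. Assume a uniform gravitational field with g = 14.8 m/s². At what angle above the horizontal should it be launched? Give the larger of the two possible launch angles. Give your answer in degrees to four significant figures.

72.20°

Trajectory: y = x tanθ − g x² (1 + tan²θ)/(2v₀²). With x = 284, y = −51.6, v₀ = 82.6, g = 14.8:
87.48 tan²θ − 284 tanθ + (35.88) = 0.
tanθ = [284 ± √(284² − 4 × 87.48 × (35.88))] / (2 × 87.48) = (284 ± 261.0) / 175.0, giving tanθ = 0.1317 or 3.115.
θ = 7.501° or 72.20°; the larger is 72.20°.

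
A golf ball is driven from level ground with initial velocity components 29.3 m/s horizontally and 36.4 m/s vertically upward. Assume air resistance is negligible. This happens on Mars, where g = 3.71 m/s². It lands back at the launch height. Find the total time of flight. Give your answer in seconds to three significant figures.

Time of flight on level ground: T = 2 v_y0 / g = 2 × 36.40 / 3.71 = 19.62 s.

19.6 s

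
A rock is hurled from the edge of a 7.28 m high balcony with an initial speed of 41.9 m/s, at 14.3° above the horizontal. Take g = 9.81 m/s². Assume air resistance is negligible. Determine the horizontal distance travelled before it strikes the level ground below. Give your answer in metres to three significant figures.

Resolve: vₓ = 41.90 cos 14.3° = 40.60 m/s and v_y0 = 41.90 sin 14.3° = 10.35 m/s.
The projectile lands when y = 7.28 + (10.35) t − ½·9.81·t² = 0. Positive root: t = (10.35 + √(10.35² + 2·9.81·7.28)) / 9.81 = (10.35 + 15.81) / 9.81 = 2.667 s.
Horizontal distance: R = vₓ t = 40.60 × 2.667 = 108.3 m.

108 m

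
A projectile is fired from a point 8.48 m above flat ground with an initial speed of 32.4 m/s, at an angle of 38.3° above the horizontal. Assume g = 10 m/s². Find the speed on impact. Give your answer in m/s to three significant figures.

vₓ = 32.40 cos 38.3° = 25.43 m/s; v_y0 = 32.40 sin 38.3° = 20.08 m/s.
Vertical motion (up positive, ground at y = 0): 5.000 t² − (20.08) t − 8.48 = 0, so t = (20.08 + √(20.08² + 2·10.0·8.48)) / 10.0 = (20.08 + 23.93) / 10.0 = 4.401 s.
Vertical velocity at impact: v_y = v_y0 − g t = 20.08 − 10.0 × 4.401 = −23.93 m/s.
Speed: |v| = √(vₓ² + v_y²) = √(25.43² + 23.93²) = 34.92 m/s.

34.9 m/s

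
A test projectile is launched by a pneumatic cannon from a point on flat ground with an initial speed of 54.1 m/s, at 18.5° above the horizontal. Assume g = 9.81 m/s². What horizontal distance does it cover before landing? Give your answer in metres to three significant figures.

180 m

Resolve: vₓ = 54.10 cos 18.5° = 51.30 m/s and v_y0 = 54.10 sin 18.5° = 17.17 m/s.
Time aloft: T = 2 v_y0 / g = 2 × 17.17 / 9.81 = 3.500 s.
Horizontal distance R = vₓ T = 51.30 × 3.500 = 179.6 m.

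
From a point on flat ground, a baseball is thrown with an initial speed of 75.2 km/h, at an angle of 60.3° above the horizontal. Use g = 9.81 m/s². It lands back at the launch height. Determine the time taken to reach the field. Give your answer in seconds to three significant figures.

Convert: 75.2 km/h = 75.2/3.6 = 20.89 m/s.
vₓ = 20.89 cos 60.3° = 10.35 m/s; v_y0 = 20.89 sin 60.3° = 18.14 m/s.
It returns to y = 0 when t = 2 v_y0 / g = 2(18.14)/9.81 = 3.699 s.

3.70 s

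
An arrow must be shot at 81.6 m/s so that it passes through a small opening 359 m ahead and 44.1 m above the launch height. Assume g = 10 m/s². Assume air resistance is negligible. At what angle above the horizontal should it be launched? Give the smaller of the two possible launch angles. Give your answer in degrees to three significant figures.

Trajectory: y = x tanθ − g x² (1 + tan²θ)/(2v₀²). With x = 359, y = 44.1, v₀ = 81.6, g = 10.0:
96.78 tan²θ − 359 tanθ + (140.9) = 0.
tanθ = [359 ± √(359² − 4 × 96.78 × (140.9))] / (2 × 96.78) = (359 ± 272.7) / 193.6, giving tanθ = 0.4461 or 3.263.
θ = 24.04° or 72.96°; the smaller is 24.04°.

24.0°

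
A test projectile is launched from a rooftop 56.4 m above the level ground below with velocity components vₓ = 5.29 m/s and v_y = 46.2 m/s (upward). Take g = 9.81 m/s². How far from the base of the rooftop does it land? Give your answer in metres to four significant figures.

55.61 m

Vertical motion (up positive, ground at y = 0): 4.905 t² − (46.20) t − 56.4 = 0, so t = (46.20 + √(46.20² + 2·9.81·56.4)) / 9.81 = (46.20 + 56.93) / 9.81 = 10.51 s.
Horizontal distance: R = vₓ t = 5.290 × 10.51 = 55.61 m.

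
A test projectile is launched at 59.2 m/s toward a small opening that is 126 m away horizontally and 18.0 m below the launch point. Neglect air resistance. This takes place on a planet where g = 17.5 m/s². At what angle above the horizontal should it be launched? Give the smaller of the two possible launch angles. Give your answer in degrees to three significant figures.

10.3°

Trajectory: y = x tanθ − g x² (1 + tan²θ)/(2v₀²). With x = 126, y = −18.0, v₀ = 59.2, g = 17.5:
39.64 tan²θ − 126 tanθ + (21.64) = 0.
tanθ = [126 ± √(126² − 4 × 39.64 × (21.64))] / (2 × 39.64) = (126 ± 111.6) / 79.27, giving tanθ = 0.1822 or 2.997.
θ = 10.32° or 71.55°; the smaller is 10.32°.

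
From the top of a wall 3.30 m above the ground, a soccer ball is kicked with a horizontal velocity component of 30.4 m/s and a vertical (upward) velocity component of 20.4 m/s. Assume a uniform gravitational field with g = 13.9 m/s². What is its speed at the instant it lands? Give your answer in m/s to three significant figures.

37.8 m/s

With up positive and y = 0 at the ground: y(t) = 3.30 + (20.40) t − 6.950 t². Setting y = 0 and taking the positive root: t = [20.40 + √(20.40² + 2·13.9·3.30)] / 13.9 = (20.40 + 22.54) / 13.9 = 3.089 s.
Vertical velocity at impact: v_y = v_y0 − g t = 20.40 − 13.9 × 3.089 = −22.54 m/s.
Speed: |v| = √(vₓ² + v_y²) = √(30.40² + 22.54²) = 37.84 m/s.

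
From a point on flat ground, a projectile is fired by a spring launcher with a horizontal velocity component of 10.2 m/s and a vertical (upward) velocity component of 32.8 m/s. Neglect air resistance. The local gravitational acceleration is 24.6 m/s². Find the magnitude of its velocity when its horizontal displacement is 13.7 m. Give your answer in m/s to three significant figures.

Time to reach x = 13.7 m: t = x/vₓ = 13.7/10.20 = 1.343 s.
Vertical velocity there: v_y = v_y0 − g t = 32.80 − 24.6 × 1.343 = −0.2412 m/s.
Speed: √(vₓ² + v_y²) = √(10.20² + 0.2412²) = 10.20 m/s.

10.2 m/s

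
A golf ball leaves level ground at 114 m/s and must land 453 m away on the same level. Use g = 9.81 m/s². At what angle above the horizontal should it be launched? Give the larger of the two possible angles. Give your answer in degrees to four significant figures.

R = v₀² sin 2θ / g gives sin 2θ = gR/v₀² = 9.81·453/114² = 0.3419.
2θ = 20.00° or 180° − 20.00° = 160.0°, so θ = 9.998° or 80.00°.
The larger angle is 80.00°.

80.00°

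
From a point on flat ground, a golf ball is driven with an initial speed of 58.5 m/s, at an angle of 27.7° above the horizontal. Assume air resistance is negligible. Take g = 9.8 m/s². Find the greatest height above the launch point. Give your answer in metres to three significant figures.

37.7 m

Components: vₓ = 58.50 cos 27.7° = 51.80 m/s, v_y0 = 58.50 sin 27.7° = 27.19 m/s.
Peak height H = v_y0² / (2g) = 739.47 / 19.60 = 37.73 m.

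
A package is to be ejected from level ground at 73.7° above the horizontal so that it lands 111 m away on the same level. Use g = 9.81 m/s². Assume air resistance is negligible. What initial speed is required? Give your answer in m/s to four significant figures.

Level-ground range: R = v₀² sin(2θ)/g, so v₀ = √(gR / sin 2θ).
v₀ = √(9.81 × 111 / sin 147.4°) = √(1089 / 0.5388) = √2021.1 = 44.96 m/s.

44.96 m/s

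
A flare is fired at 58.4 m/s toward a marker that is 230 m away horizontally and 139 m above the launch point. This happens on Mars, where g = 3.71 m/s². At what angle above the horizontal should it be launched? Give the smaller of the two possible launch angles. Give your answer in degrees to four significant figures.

Trajectory: y = x tanθ − g x² (1 + tan²θ)/(2v₀²). With x = 230, y = 139, v₀ = 58.4, g = 3.71:
28.77 tan²θ − 230 tanθ + (167.8) = 0.
tanθ = [230 ± √(230² − 4 × 28.77 × (167.8))] / (2 × 28.77) = (230 ± 183.3) / 57.54, giving tanθ = 0.8119 or 7.182.
θ = 39.07° or 82.07°; the smaller is 39.07°.

39.07°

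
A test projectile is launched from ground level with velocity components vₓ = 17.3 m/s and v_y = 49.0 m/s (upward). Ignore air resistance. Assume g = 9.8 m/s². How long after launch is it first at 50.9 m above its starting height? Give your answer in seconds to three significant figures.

1.18 s

Set y = v_y0 t − ½ g t² = 50.9: 4.900 t² − 49.00 t + 50.9 = 0.
Quadratic formula: t = (49.00 ± √1403.4) / 9.80 = (49.00 ± 37.46) / 9.80 → t = 1.177 s or 8.823 s.
The first (ascending) time is 1.177 s.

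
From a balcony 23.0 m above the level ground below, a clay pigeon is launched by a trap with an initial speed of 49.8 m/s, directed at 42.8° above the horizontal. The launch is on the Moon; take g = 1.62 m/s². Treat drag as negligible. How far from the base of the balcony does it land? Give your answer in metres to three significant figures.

1550 m

Components: vₓ = 49.80 cos 42.8° = 36.54 m/s, v_y0 = 49.80 sin 42.8° = 33.84 m/s.
Vertical motion (up positive, ground at y = 0): 0.8100 t² − (33.84) t − 23.0 = 0, so t = (33.84 + √(33.84² + 2·1.62·23.0)) / 1.62 = (33.84 + 34.92) / 1.62 = 42.44 s.
Horizontal distance: R = vₓ t = 36.54 × 42.44 = 1551 m.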